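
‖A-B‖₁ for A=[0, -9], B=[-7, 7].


d = |0+ 7| + |-9-7|
  = 7 + 16
  = 23

23


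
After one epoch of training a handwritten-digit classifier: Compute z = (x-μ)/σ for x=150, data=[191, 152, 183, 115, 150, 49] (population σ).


μ = 140, σ = 47.6095
z = (150 - 140)/47.6095 = 0.21

0.21


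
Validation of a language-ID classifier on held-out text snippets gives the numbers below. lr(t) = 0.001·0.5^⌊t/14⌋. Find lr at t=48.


n_drops = ⌊48/14⌋ = 3
lr = 0.001·0.5^3 = 0.001·0.125 = 0.000125

0.000125


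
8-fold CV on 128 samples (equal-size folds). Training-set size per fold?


Fold size = 128/8 = 16
Training per fold = 128 - 16 = 112

112


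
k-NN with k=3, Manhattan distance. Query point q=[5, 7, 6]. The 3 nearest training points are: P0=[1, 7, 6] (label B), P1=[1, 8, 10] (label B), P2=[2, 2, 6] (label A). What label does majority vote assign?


d(q,P0) = 4  (label B)
d(q,P1) = 9  (label B)
d(q,P2) = 8  (label A)
Votes: A=1, B=2
Majority → B

B


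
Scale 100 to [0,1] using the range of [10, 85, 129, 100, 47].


min=10, max=129
(100-10)/(129-10) = 90/119 = 0.7563

0.7563


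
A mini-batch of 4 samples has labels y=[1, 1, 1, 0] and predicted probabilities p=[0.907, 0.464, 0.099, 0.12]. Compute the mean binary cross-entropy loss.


L[0] = -ln(0.907) = 0.0976
L[1] = -ln(0.464) = 0.7679
L[2] = -ln(0.099) = 2.3126
L[3] = -ln(1-0.12) = -ln(0.88) = 0.1278
mean = (0.0976 + 0.7679 + 2.3126 + 0.1278)/4 = 0.8265

0.8265


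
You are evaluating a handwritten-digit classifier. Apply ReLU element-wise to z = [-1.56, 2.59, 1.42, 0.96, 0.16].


ReLU(-1.56) = max(0, -1.56) = 0.0
ReLU(2.59) = max(0, 2.59) = 2.59
ReLU(1.42) = max(0, 1.42) = 1.42
ReLU(0.96) = max(0, 0.96) = 0.96
ReLU(0.16) = max(0, 0.16) = 0.16
result = [0.0, 2.59, 1.42, 0.96, 0.16]

[0.0, 2.59, 1.42, 0.96, 0.16]


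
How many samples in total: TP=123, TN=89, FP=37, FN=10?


Total = TP + TN + FP + FN
= 123 + 89 + 37 + 10
= 259
(Predicted positive: 160, predicted negative: 99)

259


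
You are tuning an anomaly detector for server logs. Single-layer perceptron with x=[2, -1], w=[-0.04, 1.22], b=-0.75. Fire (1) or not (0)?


z = (2)·(-0.04) + (-1)·(1.22) - 0.75
  = -2.05
step(z) = 0 (z<0)

0


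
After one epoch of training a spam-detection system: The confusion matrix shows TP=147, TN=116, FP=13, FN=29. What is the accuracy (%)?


Accuracy = (TP+TN)/(TP+TN+FP+FN)
= (147+116)/(305)
= 263/305 = 86.23%

86.23%


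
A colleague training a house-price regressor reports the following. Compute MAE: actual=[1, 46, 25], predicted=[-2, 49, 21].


Absolute errors: |1+ 2|=3, |46-49|=3, |25-21|=4
Sum = 10
MAE = 10/3 = 10/3

10/3


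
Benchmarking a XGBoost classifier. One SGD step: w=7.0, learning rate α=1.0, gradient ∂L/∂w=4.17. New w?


w_new = w - α·∇
= 7.0 - 1.0·4.17
= 7.0 - 4.17
= 2.83

2.83


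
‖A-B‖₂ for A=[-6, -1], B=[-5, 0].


d = √((-6+ 5)² + (-1-0)²)
  = √(1 + 1)
  = √2 = 1.4142

1.4142


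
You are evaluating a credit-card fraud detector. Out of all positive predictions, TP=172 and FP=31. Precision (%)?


Precision = TP/(TP+FP)
= 172/(172+31)
= 172/203 = 84.73%

84.73%


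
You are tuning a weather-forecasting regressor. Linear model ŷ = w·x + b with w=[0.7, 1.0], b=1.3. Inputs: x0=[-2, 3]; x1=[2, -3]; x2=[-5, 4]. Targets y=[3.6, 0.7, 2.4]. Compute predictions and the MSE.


ŷ0 = (0.7)·(-2) + (1.0)·(3) + 1.3 = 2.9
ŷ1 = (0.7)·(2) + (1.0)·(-3) + 1.3 = -0.3
ŷ2 = (0.7)·(-5) + (1.0)·(4) + 1.3 = 1.8
errors² = [0.49, 1.0, 0.36]
MSE = 1.8500/3 = 0.6167

0.6167


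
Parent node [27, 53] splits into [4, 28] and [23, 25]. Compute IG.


Parent = [27, 53], H_parent = 0.9224
H_left = 0.5436 (n=32), H_right = 0.9987 (n=48)
H_children = (32/80)·0.5436 + (48/80)·0.9987 = 0.8167
IG = 0.9224 - 0.8167 = 0.1057

0.1057


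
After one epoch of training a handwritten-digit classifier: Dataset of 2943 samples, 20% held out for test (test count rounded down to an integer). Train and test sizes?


Test = ⌊2943·20/100⌋ = 588
Train = 2943 - 588 = 2355

Train: 2355, Test: 588


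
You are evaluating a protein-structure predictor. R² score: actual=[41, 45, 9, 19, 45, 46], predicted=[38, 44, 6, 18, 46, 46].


ȳ = 34.1667
SS_res = Σ(y-ŷ)² = 21
SS_tot = Σ(y-ȳ)² = 1284.83
R² = 1 - SS_res/SS_tot = 1 - 0.0163 = 0.9837

0.9837


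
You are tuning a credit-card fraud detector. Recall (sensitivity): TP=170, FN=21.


Recall = TP/(TP+FN)
= 170/(170+21)
= 170/191 = 89.01%

89.01%


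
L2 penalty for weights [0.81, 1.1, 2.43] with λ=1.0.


‖w‖₂² = (0.81)² + (1.1)² + (2.43)²
     = 0.6561 + 1.21 + 5.9049
     = 7.771
λ·‖w‖₂² = 1.0·7.771 = 7.771

7.771


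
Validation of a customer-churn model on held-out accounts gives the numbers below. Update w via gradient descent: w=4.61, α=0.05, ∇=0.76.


w_new = w - α·∇
= 4.61 - 0.05·0.76
= 4.61 - 0.038
= 4.572

4.572


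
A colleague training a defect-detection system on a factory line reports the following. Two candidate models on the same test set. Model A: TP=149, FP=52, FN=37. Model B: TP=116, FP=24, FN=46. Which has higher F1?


Model A: P=149/201=0.7413, R=149/186=0.8011, F1=2PR/(P+R)=2TP/(2TP+FP+FN)=298/387=0.77
Model B: P=116/140=0.8286, R=116/162=0.716, F1=2PR/(P+R)=2TP/(2TP+FP+FN)=232/302=0.7682
0.77 > 0.7682 → Model A

Model A


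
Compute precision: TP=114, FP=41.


Precision = TP/(TP+FP)
= 114/(114+41)
= 114/155 = 73.55%

73.55%


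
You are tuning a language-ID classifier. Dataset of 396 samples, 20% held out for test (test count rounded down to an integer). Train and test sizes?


Test = ⌊396·20/100⌋ = 79
Train = 396 - 79 = 317

Train: 317, Test: 79


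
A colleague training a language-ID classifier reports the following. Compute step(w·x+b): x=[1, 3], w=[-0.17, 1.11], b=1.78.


z = (1)·(-0.17) + (3)·(1.11) + 1.78
  = 4.94
step(z) = 1 (z≥0)

1


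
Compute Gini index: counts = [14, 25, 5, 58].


Probabilities: [14/102, 25/102, 5/102, 58/102] ≈ [0.1373, 0.2451, 0.049, 0.5686]
Σpᵢ² = (196 + 625 + 25 + 3364)/102² = 4210/10404
Gini = 1 - Σpᵢ² = 1 - 4210/10404 = 0.5953

0.5953


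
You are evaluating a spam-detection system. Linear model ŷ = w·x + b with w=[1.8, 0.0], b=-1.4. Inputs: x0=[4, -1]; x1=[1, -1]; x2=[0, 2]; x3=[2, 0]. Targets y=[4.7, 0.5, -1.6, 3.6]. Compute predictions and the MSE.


ŷ0 = (1.8)·(4) + (0.0)·(-1) - 1.4 = 5.8
ŷ1 = (1.8)·(1) + (0.0)·(-1) - 1.4 = 0.4
ŷ2 = (1.8)·(0) + (0.0)·(2) - 1.4 = -1.4
ŷ3 = (1.8)·(2) + (0.0)·(0) - 1.4 = 2.2
errors² = [1.21, 0.01, 0.04, 1.96]
MSE = 3.2200/4 = 0.805

0.805


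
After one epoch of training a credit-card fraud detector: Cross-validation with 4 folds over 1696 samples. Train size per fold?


Fold size = 1696/4 = 424
Training per fold = 1696 - 424 = 1272

1272


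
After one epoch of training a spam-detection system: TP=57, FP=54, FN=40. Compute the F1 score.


Precision = 57/111 = 0.5135
Recall = 57/97 = 0.5876
F1 = 2·P·R/(P+R) = 2·TP/(2·TP+FP+FN) = 114/(114+54+40) = 114/208 = 0.5481

0.5481


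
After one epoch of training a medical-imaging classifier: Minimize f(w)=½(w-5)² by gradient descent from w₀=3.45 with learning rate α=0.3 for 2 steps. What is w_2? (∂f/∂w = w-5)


step 1: grad = 3.45-5 = -1.55; w = 3.45 - 0.3·(-1.55) = 3.915
step 2: grad = 3.915-5 = -1.085; w = 3.915 - 0.3·(-1.085) = 4.2405

4.2405


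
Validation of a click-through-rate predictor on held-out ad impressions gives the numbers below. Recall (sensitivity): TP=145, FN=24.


Recall = TP/(TP+FN)
= 145/(145+24)
= 145/169 = 85.8%

85.8%


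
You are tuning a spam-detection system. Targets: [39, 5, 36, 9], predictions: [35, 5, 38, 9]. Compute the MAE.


Absolute errors: |39-35|=4, |5-5|=0, |36-38|=2, |9-9|=0
Sum = 6
MAE = 6/4 = 3/2

3/2


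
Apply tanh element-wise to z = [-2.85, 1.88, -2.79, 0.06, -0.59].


tanh(-2.85) = -0.9933
tanh(1.88) = 0.9545
tanh(-2.79) = -0.9925
tanh(0.06) = 0.0599
tanh(-0.59) = -0.5299
result = [-0.9933, 0.9545, -0.9925, 0.0599, -0.5299]

[-0.9933, 0.9545, -0.9925, 0.0599, -0.5299]


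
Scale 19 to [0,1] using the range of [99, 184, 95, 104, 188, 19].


min=19, max=188
(19-19)/(188-19) = 0/169 = 0.0

0.0


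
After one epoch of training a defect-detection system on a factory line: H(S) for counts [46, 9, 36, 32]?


Probabilities: [46/123, 9/123, 36/123, 32/123] ≈ [0.374, 0.0732, 0.2927, 0.2602]
H = -((46/123)·log₂(46/123) + (9/123)·log₂(9/123) + (36/123)·log₂(36/123) + (32/123)·log₂(32/123))
  = 1.8309 bits

1.8309 bits


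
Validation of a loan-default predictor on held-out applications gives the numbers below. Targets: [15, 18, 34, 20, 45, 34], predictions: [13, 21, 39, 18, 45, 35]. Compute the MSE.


Squared errors: (15-13)²=4, (18-21)²=9, (34-39)²=25, (20-18)²=4, (45-45)²=0, (34-35)²=1
Sum = 43
MSE = 43/6 = 43/6

43/6


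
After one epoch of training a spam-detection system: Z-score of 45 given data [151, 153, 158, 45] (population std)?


μ = 126.75, σ = 47.2672
z = (45 - 126.75)/47.2672 = -1.7295

-1.7295


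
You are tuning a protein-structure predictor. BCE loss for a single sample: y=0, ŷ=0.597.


BCE = -[y·ln(p) + (1-y)·ln(1-p)]
= -0 - 1·ln(1-0.597)
= -ln(0.403) = 0.9088

0.9088


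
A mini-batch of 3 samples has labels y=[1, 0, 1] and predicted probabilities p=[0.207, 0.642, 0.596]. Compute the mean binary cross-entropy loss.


L[0] = -ln(0.207) = 1.575
L[1] = -ln(1-0.642) = -ln(0.358) = 1.0272
L[2] = -ln(0.596) = 0.5175
mean = (1.575 + 1.0272 + 0.5175)/3 = 1.0399

1.0399


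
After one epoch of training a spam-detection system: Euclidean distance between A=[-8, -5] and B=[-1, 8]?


d = √((-8+ 1)² + (-5-8)²)
  = √(49 + 169)
  = √218 = 14.7648

14.7648


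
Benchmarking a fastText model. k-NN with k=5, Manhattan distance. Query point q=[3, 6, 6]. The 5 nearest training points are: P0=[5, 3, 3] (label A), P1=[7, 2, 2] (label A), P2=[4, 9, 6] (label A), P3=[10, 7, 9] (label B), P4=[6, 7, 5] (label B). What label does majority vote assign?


d(q,P0) = 8  (label A)
d(q,P1) = 12  (label A)
d(q,P2) = 4  (label A)
d(q,P3) = 11  (label B)
d(q,P4) = 5  (label B)
Votes: A=3, B=2
Majority → A

A


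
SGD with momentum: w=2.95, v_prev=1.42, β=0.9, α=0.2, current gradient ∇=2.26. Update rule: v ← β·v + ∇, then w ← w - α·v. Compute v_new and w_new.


v_new = 0.9·1.42 + 2.26 = 1.278 + 2.26 = 3.538
w_new = 2.95 - 0.2·3.538 = 2.95 - 0.7076 = 2.2424

v_new=3.538, w_new=2.2424


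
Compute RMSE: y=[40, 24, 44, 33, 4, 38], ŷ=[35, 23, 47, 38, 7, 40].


MSE = 73/6 = 12.1667
RMSE = √(73/6) = 3.4881

3.4881


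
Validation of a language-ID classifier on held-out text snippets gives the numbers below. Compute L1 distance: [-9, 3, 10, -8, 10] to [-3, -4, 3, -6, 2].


d = |-9+ 3| + |3+ 4| + |10-3| + |-8+ 6| + |10-2|
  = 6 + 7 + 7 + 2 + 8
  = 30

30


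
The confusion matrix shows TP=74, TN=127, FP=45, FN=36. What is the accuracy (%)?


Accuracy = (TP+TN)/(TP+TN+FP+FN)
= (74+127)/(282)
= 201/282 = 71.28%

71.28%


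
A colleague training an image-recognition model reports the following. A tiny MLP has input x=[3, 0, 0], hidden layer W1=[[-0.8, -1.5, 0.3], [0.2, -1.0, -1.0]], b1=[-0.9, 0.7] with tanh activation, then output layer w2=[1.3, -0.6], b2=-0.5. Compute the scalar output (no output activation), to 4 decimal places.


z1[0] = (-0.8)·(3) + (-1.5)·(0) + (0.3)·(0) - 0.9 = -3.3
z1[1] = (0.2)·(3) + (-1.0)·(0) + (-1.0)·(0) + 0.7 = 1.3
h = tanh(z1) = [-0.9973, 0.8617]
output = (1.3)·(-0.9973) + (-0.6)·(0.8617) - 0.5 = -2.3135

-2.3135


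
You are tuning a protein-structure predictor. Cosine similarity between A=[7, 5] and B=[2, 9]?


A·B = 7·2 + 5·9 = 59
‖A‖ = √74 = 8.6023, ‖B‖ = √85 = 9.2195
cos = 59/(√74·√85) = 59/√6290 = 0.7439

0.7439


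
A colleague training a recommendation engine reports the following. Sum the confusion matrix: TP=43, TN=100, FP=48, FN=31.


Total = TP + TN + FP + FN
= 43 + 100 + 48 + 31
= 222
(Predicted positive: 91, predicted negative: 131)

222


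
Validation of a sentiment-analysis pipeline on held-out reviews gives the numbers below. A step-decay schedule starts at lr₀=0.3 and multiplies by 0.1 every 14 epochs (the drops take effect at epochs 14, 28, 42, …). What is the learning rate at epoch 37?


n_drops = ⌊37/14⌋ = 2
lr = 0.3·0.1^2 = 0.3·0.01 = 0.003

0.003


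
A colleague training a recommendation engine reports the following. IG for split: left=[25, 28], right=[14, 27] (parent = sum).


Parent = [39, 55], H_parent = 0.979
H_left = 0.9977 (n=53), H_right = 0.9262 (n=41)
H_children = (53/94)·0.9977 + (41/94)·0.9262 = 0.9665
IG = 0.979 - 0.9665 = 0.0125

0.0125


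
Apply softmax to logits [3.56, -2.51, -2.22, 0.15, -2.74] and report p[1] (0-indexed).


Exponentials: e^3.56=35.1632, e^-2.51=0.0813, e^-2.22=0.1086, e^0.15=1.1618, e^-2.74=0.0646
Sum = 36.5795
Softmax = [0.9613, 0.0022, 0.003, 0.0318, 0.0018]
p[1] = 0.0813/36.5795 = 0.0022

0.0022


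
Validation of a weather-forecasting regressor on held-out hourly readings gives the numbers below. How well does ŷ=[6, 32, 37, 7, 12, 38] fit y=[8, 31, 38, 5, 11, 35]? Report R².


ȳ = 21.3333
SS_res = Σ(y-ŷ)² = 20
SS_tot = Σ(y-ȳ)² = 1109.33
R² = 1 - SS_res/SS_tot = 1 - 0.018 = 0.982

0.982


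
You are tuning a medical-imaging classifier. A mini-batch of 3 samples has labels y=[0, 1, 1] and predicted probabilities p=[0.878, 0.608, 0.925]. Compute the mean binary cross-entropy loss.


L[0] = -ln(1-0.878) = -ln(0.122) = 2.1037
L[1] = -ln(0.608) = 0.4976
L[2] = -ln(0.925) = 0.078
mean = (2.1037 + 0.4976 + 0.078)/3 = 0.8931

0.8931


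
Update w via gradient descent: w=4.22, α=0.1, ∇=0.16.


w_new = w - α·∇
= 4.22 - 0.1·0.16
= 4.22 - 0.016
= 4.204

4.204


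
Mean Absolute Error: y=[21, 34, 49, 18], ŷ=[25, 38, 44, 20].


Absolute errors: |21-25|=4, |34-38|=4, |49-44|=5, |18-20|=2
Sum = 15
MAE = 15/4 = 15/4

15/4


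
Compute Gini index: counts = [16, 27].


Probabilities: [16/43, 27/43] ≈ [0.3721, 0.6279]
Σpᵢ² = (256 + 729)/43² = 985/1849
Gini = 1 - Σpᵢ² = 1 - 985/1849 = 0.4673

0.4673


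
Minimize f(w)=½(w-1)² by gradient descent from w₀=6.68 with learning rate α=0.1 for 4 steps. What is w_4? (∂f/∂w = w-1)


step 1: grad = 6.68-1 = 5.68; w = 6.68 - 0.1·(5.68) = 6.112
step 2: grad = 6.112-1 = 5.112; w = 6.112 - 0.1·(5.112) = 5.6008
step 3: grad = 5.6008-1 = 4.6008; w = 5.6008 - 0.1·(4.6008) = 5.14072
step 4: grad = 5.14072-1 = 4.14072; w = 5.14072 - 0.1·(4.14072) = 4.726648

4.726648


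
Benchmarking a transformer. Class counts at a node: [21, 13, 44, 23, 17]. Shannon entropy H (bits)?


Probabilities: [21/118, 13/118, 44/118, 23/118, 17/118] ≈ [0.178, 0.1102, 0.3729, 0.1949, 0.1441]
H = -((21/118)·log₂(21/118) + (13/118)·log₂(13/118) + (44/118)·log₂(44/118) + (23/118)·log₂(23/118) + (17/118)·log₂(17/118))
  = 2.187 bits

2.187 bits


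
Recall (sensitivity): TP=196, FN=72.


Recall = TP/(TP+FN)
= 196/(196+72)
= 196/268 = 73.13%

73.13%


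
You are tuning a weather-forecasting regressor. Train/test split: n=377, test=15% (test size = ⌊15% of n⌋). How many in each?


Test = ⌊377·15/100⌋ = 56
Train = 377 - 56 = 321

Train: 321, Test: 56


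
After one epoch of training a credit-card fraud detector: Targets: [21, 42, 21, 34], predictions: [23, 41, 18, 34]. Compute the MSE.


Squared errors: (21-23)²=4, (42-41)²=1, (21-18)²=9, (34-34)²=0
Sum = 14
MSE = 14/4 = 7/2

7/2


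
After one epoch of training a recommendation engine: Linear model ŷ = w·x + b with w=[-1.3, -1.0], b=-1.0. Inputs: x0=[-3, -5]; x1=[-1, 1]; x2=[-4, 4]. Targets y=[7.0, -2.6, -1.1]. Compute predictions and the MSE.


ŷ0 = (-1.3)·(-3) + (-1.0)·(-5) - 1.0 = 7.9
ŷ1 = (-1.3)·(-1) + (-1.0)·(1) - 1.0 = -0.7
ŷ2 = (-1.3)·(-4) + (-1.0)·(4) - 1.0 = 0.2
errors² = [0.81, 3.61, 1.69]
MSE = 6.1100/3 = 2.0367

2.0367


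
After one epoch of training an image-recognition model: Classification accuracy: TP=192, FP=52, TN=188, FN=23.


Accuracy = (TP+TN)/(TP+TN+FP+FN)
= (192+188)/(455)
= 380/455 = 83.52%

83.52%


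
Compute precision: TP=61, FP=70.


Precision = TP/(TP+FP)
= 61/(61+70)
= 61/131 = 46.56%

46.56%


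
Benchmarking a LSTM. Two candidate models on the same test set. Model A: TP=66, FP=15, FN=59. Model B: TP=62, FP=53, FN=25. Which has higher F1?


Model A: P=66/81=0.8148, R=66/125=0.528, F1=2PR/(P+R)=2TP/(2TP+FP+FN)=132/206=0.6408
Model B: P=62/115=0.5391, R=62/87=0.7126, F1=2PR/(P+R)=2TP/(2TP+FP+FN)=124/202=0.6139
0.6408 > 0.6139 → Model A

Model A


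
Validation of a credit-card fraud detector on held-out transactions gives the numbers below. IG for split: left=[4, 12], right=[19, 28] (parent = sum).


Parent = [23, 40], H_parent = 0.9468
H_left = 0.8113 (n=16), H_right = 0.9734 (n=47)
H_children = (16/63)·0.8113 + (47/63)·0.9734 = 0.9322
IG = 0.9468 - 0.9322 = 0.0146

0.0146


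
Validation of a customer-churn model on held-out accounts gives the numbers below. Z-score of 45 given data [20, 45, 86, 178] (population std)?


μ = 82.25, σ = 60.0932
z = (45 - 82.25)/60.0932 = -0.6199

-0.6199


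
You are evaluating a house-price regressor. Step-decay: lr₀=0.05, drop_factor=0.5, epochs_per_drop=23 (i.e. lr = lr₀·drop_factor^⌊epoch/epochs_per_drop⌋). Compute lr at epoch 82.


n_drops = ⌊82/23⌋ = 3
lr = 0.05·0.5^3 = 0.05·0.125 = 0.00625

0.00625


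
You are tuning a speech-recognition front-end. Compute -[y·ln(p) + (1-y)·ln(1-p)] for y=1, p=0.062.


BCE = -[y·ln(p) + (1-y)·ln(1-p)]
= -1·ln(0.062) - 0
= -ln(0.062) = 2.7806

2.7806


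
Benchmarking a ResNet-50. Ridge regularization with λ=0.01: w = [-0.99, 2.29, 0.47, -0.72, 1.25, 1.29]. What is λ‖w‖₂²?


‖w‖₂² = (-0.99)² + (2.29)² + (0.47)² + (-0.72)² + (1.25)² + (1.29)²
     = 0.9801 + 5.2441 + 0.2209 + 0.5184 + 1.5625 + 1.6641
     = 10.1901
λ·‖w‖₂² = 0.01·10.1901 = 0.101901

0.101901


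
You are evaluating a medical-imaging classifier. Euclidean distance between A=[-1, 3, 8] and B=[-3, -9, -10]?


d = √((-1+ 3)² + (3+ 9)² + (8+ 10)²)
  = √(4 + 144 + 324)
  = √472 = 21.7256

21.7256


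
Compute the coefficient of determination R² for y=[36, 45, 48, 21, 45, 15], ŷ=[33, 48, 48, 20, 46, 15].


ȳ = 35
SS_res = Σ(y-ŷ)² = 20
SS_tot = Σ(y-ȳ)² = 966
R² = 1 - SS_res/SS_tot = 1 - 0.0207 = 0.9793

0.9793


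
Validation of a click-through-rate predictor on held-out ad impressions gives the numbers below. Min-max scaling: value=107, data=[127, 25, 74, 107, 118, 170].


min=25, max=170
(107-25)/(170-25) = 82/145 = 0.5655

0.5655


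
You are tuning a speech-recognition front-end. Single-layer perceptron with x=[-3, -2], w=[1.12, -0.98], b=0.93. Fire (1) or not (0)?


z = (-3)·(1.12) + (-2)·(-0.98) + 0.93
  = -0.47
step(z) = 0 (z<0)

0


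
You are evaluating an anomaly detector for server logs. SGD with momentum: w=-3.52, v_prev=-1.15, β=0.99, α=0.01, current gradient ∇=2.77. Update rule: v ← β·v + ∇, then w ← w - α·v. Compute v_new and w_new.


v_new = 0.99·-1.15 + 2.77 = -1.1385 + 2.77 = 1.6315
w_new = -3.52 - 0.01·1.6315 = -3.52 - 0.016315 = -3.536315

v_new=1.6315, w_new=-3.536315


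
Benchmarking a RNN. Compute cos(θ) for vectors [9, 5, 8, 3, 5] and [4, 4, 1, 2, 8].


A·B = 9·4 + 5·4 + 8·1 + 3·2 + 5·8 = 110
‖A‖ = √204 = 14.2829, ‖B‖ = √101 = 10.0499
cos = 110/(√204·√101) = 110/√20604 = 0.7663

0.7663


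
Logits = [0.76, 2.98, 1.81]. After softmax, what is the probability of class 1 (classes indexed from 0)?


Exponentials: e^0.76=2.1383, e^2.98=19.6878, e^1.81=6.1104
Sum = 27.9365
Softmax = [0.0765, 0.7047, 0.2187]
p[1] = 19.6878/27.9365 = 0.7047

0.7047


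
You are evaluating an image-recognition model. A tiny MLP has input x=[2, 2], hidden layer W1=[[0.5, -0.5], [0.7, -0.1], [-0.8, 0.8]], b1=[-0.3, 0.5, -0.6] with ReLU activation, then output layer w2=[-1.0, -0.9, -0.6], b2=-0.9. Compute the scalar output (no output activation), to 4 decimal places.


z1[0] = (0.5)·(2) + (-0.5)·(2) - 0.3 = -0.3
z1[1] = (0.7)·(2) + (-0.1)·(2) + 0.5 = 1.7
z1[2] = (-0.8)·(2) + (0.8)·(2) - 0.6 = -0.6
h = ReLU(z1) = [0.0, 1.7, 0.0]
output = (-1.0)·(0.0) + (-0.9)·(1.7) + (-0.6)·(0.0) - 0.9 = -2.43

-2.43


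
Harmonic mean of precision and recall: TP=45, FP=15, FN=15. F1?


Precision = 45/60 = 0.75
Recall = 45/60 = 0.75
F1 = 2·P·R/(P+R) = 2·TP/(2·TP+FP+FN) = 90/(90+15+15) = 90/120 = 0.75

0.75


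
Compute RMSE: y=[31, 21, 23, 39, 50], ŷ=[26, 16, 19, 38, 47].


MSE = 76/5 = 15.2
RMSE = √(76/5) = 3.8987

3.8987


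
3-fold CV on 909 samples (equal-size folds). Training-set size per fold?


Fold size = 909/3 = 303
Training per fold = 909 - 303 = 606

606


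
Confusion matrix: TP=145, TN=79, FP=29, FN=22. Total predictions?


Total = TP + TN + FP + FN
= 145 + 79 + 29 + 22
= 275
(Predicted positive: 174, predicted negative: 101)

275


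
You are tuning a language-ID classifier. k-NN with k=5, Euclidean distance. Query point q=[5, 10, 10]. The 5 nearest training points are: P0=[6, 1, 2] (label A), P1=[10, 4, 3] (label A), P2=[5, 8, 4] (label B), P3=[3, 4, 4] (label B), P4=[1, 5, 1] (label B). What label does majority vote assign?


d(q,P0) = 12.083  (label A)
d(q,P1) = 10.4881  (label A)
d(q,P2) = 6.3246  (label B)
d(q,P3) = 8.7178  (label B)
d(q,P4) = 11.0454  (label B)
Votes: A=2, B=3
Majority → B

B


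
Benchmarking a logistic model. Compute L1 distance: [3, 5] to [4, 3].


d = |3-4| + |5-3|
  = 1 + 2
  = 3

3


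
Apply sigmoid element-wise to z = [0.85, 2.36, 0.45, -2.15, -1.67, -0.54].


σ(0.85) = 1/(1+e^-0.85) = 0.7006
σ(2.36) = 1/(1+e^-2.36) = 0.9137
σ(0.45) = 1/(1+e^-0.45) = 0.6106
σ(-2.15) = 1/(1+e^2.15) = 0.1043
σ(-1.67) = 1/(1+e^1.67) = 0.1584
σ(-0.54) = 1/(1+e^0.54) = 0.3682
result = [0.7006, 0.9137, 0.6106, 0.1043, 0.1584, 0.3682]

[0.7006, 0.9137, 0.6106, 0.1043, 0.1584, 0.3682]


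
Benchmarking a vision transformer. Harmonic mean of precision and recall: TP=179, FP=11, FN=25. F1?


Precision = 179/190 = 0.9421
Recall = 179/204 = 0.8775
F1 = 2·P·R/(P+R) = 2·TP/(2·TP+FP+FN) = 358/(358+11+25) = 358/394 = 0.9086

0.9086


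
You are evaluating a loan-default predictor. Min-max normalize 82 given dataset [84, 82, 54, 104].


min=54, max=104
(82-54)/(104-54) = 28/50 = 0.56

0.56


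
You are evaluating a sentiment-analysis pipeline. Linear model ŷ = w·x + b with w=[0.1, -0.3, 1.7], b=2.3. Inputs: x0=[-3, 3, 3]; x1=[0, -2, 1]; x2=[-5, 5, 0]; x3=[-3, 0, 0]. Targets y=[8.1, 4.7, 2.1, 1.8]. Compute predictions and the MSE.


ŷ0 = (0.1)·(-3) + (-0.3)·(3) + (1.7)·(3) + 2.3 = 6.2
ŷ1 = (0.1)·(0) + (-0.3)·(-2) + (1.7)·(1) + 2.3 = 4.6
ŷ2 = (0.1)·(-5) + (-0.3)·(5) + (1.7)·(0) + 2.3 = 0.3
ŷ3 = (0.1)·(-3) + (-0.3)·(0) + (1.7)·(0) + 2.3 = 2.0
errors² = [3.61, 0.01, 3.24, 0.04]
MSE = 6.9000/4 = 1.725

1.725


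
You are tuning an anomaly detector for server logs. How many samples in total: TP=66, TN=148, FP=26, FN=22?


Total = TP + TN + FP + FN
= 66 + 148 + 26 + 22
= 262
(Predicted positive: 92, predicted negative: 170)

262


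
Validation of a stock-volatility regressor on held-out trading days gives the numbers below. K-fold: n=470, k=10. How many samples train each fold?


Fold size = 470/10 = 47
Training per fold = 470 - 47 = 423

423


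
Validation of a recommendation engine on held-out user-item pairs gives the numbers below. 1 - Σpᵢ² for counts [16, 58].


Probabilities: [16/74, 58/74] ≈ [0.2162, 0.7838]
Σpᵢ² = (256 + 3364)/74² = 3620/5476
Gini = 1 - Σpᵢ² = 1 - 3620/5476 = 0.3389

0.3389


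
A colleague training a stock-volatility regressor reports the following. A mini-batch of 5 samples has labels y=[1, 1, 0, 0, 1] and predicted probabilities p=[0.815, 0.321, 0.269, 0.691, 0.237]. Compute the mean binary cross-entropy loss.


L[0] = -ln(0.815) = 0.2046
L[1] = -ln(0.321) = 1.1363
L[2] = -ln(1-0.269) = -ln(0.731) = 0.3133
L[3] = -ln(1-0.691) = -ln(0.309) = 1.1744
L[4] = -ln(0.237) = 1.4397
mean = (0.2046 + 1.1363 + 0.3133 + 1.1744 + 1.4397)/5 = 0.8537

0.8537


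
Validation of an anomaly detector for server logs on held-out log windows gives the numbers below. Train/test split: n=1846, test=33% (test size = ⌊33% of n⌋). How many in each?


Test = ⌊1846·33/100⌋ = 609
Train = 1846 - 609 = 1237

Train: 1237, Test: 609


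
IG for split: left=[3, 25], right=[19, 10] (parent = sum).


Parent = [22, 35], H_parent = 0.9621
H_left = 0.4912 (n=28), H_right = 0.9294 (n=29)
H_children = (28/57)·0.4912 + (29/57)·0.9294 = 0.7141
IG = 0.9621 - 0.7141 = 0.248

0.248


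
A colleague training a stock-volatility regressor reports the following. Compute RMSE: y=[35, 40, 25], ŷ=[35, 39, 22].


MSE = 10/3 = 3.3333
RMSE = √(10/3) = 1.8257

1.8257


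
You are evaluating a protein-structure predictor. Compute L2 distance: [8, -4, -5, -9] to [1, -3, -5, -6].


d = √((8-1)² + (-4+ 3)² + (-5+ 5)² + (-9+ 6)²)
  = √(49 + 1 + 0 + 9)
  = √59 = 7.6811

7.6811


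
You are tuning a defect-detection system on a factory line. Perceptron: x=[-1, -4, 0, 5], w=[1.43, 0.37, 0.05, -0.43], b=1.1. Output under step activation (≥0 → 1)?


z = (-1)·(1.43) + (-4)·(0.37) + (0)·(0.05) + (5)·(-0.43) + 1.1
  = -3.96
step(z) = 0 (z<0)

0


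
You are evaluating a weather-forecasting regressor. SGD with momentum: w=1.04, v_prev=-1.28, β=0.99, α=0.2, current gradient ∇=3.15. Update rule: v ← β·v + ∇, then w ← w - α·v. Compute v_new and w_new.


v_new = 0.99·-1.28 + 3.15 = -1.2672 + 3.15 = 1.8828
w_new = 1.04 - 0.2·1.8828 = 1.04 - 0.37656 = 0.66344

v_new=1.8828, w_new=0.66344


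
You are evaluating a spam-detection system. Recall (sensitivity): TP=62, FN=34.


Recall = TP/(TP+FN)
= 62/(62+34)
= 62/96 = 64.58%

64.58%


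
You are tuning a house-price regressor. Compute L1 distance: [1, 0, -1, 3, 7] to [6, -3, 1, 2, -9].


d = |1-6| + |0+ 3| + |-1-1| + |3-2| + |7+ 9|
  = 5 + 3 + 2 + 1 + 16
  = 27

27


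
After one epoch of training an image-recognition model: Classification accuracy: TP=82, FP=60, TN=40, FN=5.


Accuracy = (TP+TN)/(TP+TN+FP+FN)
= (82+40)/(187)
= 122/187 = 65.24%

65.24%


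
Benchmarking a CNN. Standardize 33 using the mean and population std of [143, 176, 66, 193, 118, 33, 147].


μ = 125.1429, σ = 53.4881
z = (33 - 125.1429)/53.4881 = -1.7227

-1.7227


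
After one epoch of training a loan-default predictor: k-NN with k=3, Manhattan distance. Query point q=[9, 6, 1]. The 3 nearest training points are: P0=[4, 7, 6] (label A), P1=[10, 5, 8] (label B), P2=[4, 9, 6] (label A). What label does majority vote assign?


d(q,P0) = 11  (label A)
d(q,P1) = 9  (label B)
d(q,P2) = 13  (label A)
Votes: A=2, B=1
Majority → A

A


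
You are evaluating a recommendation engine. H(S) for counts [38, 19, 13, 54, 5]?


Probabilities: [38/129, 19/129, 13/129, 54/129, 5/129] ≈ [0.2946, 0.1473, 0.1008, 0.4186, 0.0388]
H = -((38/129)·log₂(38/129) + (19/129)·log₂(19/129) + (13/129)·log₂(13/129) + (54/129)·log₂(54/129) + (5/129)·log₂(5/129))
  = 1.9677 bits

1.9677 bits


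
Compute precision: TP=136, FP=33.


Precision = TP/(TP+FP)
= 136/(136+33)
= 136/169 = 80.47%

80.47%


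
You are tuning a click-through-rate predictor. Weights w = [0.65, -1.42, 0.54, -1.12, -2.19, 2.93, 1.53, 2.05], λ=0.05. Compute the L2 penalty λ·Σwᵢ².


‖w‖₂² = (0.65)² + (-1.42)² + (0.54)² + (-1.12)² + (-2.19)² + (2.93)² + (1.53)² + (2.05)²
     = 0.4225 + 2.0164 + 0.2916 + 1.2544 + 4.7961 + 8.5849 + 2.3409 + 4.2025
     = 23.9093
λ·‖w‖₂² = 0.05·23.9093 = 1.195465

1.195465


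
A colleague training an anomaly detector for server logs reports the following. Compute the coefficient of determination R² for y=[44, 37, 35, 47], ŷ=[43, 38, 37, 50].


ȳ = 40.75
SS_res = Σ(y-ŷ)² = 15
SS_tot = Σ(y-ȳ)² = 96.75
R² = 1 - SS_res/SS_tot = 1 - 0.155 = 0.845

0.845


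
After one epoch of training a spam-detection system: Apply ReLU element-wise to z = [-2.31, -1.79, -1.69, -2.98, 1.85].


ReLU(-2.31) = max(0, -2.31) = 0.0
ReLU(-1.79) = max(0, -1.79) = 0.0
ReLU(-1.69) = max(0, -1.69) = 0.0
ReLU(-2.98) = max(0, -2.98) = 0.0
ReLU(1.85) = max(0, 1.85) = 1.85
result = [0.0, 0.0, 0.0, 0.0, 1.85]

[0.0, 0.0, 0.0, 0.0, 1.85]


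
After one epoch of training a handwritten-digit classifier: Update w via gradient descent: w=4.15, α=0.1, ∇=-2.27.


w_new = w - α·∇
= 4.15 - 0.1·-2.27
= 4.15 + 0.227
= 4.377

4.377


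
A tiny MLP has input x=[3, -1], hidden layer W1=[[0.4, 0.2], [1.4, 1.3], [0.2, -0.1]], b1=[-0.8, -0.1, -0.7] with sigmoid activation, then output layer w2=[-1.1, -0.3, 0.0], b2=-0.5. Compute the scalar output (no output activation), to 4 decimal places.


z1[0] = (0.4)·(3) + (0.2)·(-1) - 0.8 = 0.2
z1[1] = (1.4)·(3) + (1.3)·(-1) - 0.1 = 2.8
z1[2] = (0.2)·(3) + (-0.1)·(-1) - 0.7 = 0.0
h = sigmoid(z1) = [0.5498, 0.9427, 0.5]
output = (-1.1)·(0.5498) + (-0.3)·(0.9427) + (0.0)·(0.5) - 0.5 = -1.3876

-1.3876


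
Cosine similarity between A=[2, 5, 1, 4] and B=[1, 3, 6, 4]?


A·B = 2·1 + 5·3 + 1·6 + 4·4 = 39
‖A‖ = √46 = 6.7823, ‖B‖ = √62 = 7.874
cos = 39/(√46·√62) = 39/√2852 = 0.7303

0.7303


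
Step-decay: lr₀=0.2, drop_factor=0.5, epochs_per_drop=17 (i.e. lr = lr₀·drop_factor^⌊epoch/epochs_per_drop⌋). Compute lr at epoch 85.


n_drops = ⌊85/17⌋ = 5
lr = 0.2·0.5^5 = 0.2·0.03125 = 0.00625

0.00625


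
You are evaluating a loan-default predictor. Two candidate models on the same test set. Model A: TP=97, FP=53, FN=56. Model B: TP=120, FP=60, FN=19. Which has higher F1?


Model A: P=97/150=0.6467, R=97/153=0.634, F1=2PR/(P+R)=2TP/(2TP+FP+FN)=194/303=0.6403
Model B: P=120/180=0.6667, R=120/139=0.8633, F1=2PR/(P+R)=2TP/(2TP+FP+FN)=240/319=0.7524
0.6403 < 0.7524 → Model B

Model B


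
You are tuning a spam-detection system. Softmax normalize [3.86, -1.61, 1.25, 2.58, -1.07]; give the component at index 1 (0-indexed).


Exponentials: e^3.86=47.4654, e^-1.61=0.1999, e^1.25=3.4903, e^2.58=13.1971, e^-1.07=0.343
Sum = 64.6957
Softmax = [0.7337, 0.0031, 0.054, 0.204, 0.0053]
p[1] = 0.1999/64.6957 = 0.0031

0.0031


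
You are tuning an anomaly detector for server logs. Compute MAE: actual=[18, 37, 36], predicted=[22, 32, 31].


Absolute errors: |18-22|=4, |37-32|=5, |36-31|=5
Sum = 14
MAE = 14/3 = 14/3

14/3


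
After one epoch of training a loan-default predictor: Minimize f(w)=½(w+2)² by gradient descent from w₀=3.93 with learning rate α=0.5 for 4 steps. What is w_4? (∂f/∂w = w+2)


step 1: grad = 3.93+2 = 5.93; w = 3.93 - 0.5·(5.93) = 0.965
step 2: grad = 0.965+2 = 2.965; w = 0.965 - 0.5·(2.965) = -0.5175
step 3: grad = -0.5175+2 = 1.4825; w = -0.5175 - 0.5·(1.4825) = -1.25875
step 4: grad = -1.25875+2 = 0.74125; w = -1.25875 - 0.5·(0.74125) = -1.629375

-1.629375


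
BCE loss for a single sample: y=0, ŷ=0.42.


BCE = -[y·ln(p) + (1-y)·ln(1-p)]
= -0 - 1·ln(1-0.42)
= -ln(0.58) = 0.5447

0.5447


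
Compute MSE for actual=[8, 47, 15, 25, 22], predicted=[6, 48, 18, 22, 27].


Squared errors: (8-6)²=4, (47-48)²=1, (15-18)²=9, (25-22)²=9, (22-27)²=25
Sum = 48
MSE = 48/5 = 48/5

48/5


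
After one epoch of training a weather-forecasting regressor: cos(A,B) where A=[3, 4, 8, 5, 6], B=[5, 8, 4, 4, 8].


A·B = 3·5 + 4·8 + 8·4 + 5·4 + 6·8 = 147
‖A‖ = √150 = 12.2474, ‖B‖ = √185 = 13.6015
cos = 147/(√150·√185) = 147/√27750 = 0.8824

0.8824


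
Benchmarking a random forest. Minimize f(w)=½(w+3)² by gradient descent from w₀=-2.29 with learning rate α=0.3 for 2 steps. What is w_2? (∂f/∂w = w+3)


step 1: grad = -2.29+3 = 0.71; w = -2.29 - 0.3·(0.71) = -2.503
step 2: grad = -2.503+3 = 0.497; w = -2.503 - 0.3·(0.497) = -2.6521

-2.6521


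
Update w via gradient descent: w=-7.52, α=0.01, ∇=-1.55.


w_new = w - α·∇
= -7.52 - 0.01·-1.55
= -7.52 + 0.0155
= -7.5045

-7.5045


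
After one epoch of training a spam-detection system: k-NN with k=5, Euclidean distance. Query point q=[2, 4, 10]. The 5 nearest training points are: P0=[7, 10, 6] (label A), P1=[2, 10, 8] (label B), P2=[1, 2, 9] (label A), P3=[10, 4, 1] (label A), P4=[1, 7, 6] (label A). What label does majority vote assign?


d(q,P0) = 8.775  (label A)
d(q,P1) = 6.3246  (label B)
d(q,P2) = 2.4495  (label A)
d(q,P3) = 12.0416  (label A)
d(q,P4) = 5.099  (label A)
Votes: A=4, B=1
Majority → A

A


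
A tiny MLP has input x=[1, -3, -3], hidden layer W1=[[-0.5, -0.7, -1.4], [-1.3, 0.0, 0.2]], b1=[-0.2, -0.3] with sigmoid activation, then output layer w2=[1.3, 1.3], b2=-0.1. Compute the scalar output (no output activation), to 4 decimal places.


z1[0] = (-0.5)·(1) + (-0.7)·(-3) + (-1.4)·(-3) - 0.2 = 5.6
z1[1] = (-1.3)·(1) + (0.0)·(-3) + (0.2)·(-3) - 0.3 = -2.2
h = sigmoid(z1) = [0.9963, 0.0998]
output = (1.3)·(0.9963) + (1.3)·(0.0998) - 0.1 = 1.3249

1.3249


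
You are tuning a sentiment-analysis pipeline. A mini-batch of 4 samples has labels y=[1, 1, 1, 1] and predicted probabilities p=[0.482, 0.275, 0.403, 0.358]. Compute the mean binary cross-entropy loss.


L[0] = -ln(0.482) = 0.7298
L[1] = -ln(0.275) = 1.291
L[2] = -ln(0.403) = 0.9088
L[3] = -ln(0.358) = 1.0272
mean = (0.7298 + 1.291 + 0.9088 + 1.0272)/4 = 0.9892

0.9892


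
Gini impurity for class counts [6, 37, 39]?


Probabilities: [6/82, 37/82, 39/82] ≈ [0.0732, 0.4512, 0.4756]
Σpᵢ² = (36 + 1369 + 1521)/82² = 2926/6724
Gini = 1 - Σpᵢ² = 1 - 2926/6724 = 0.5648

0.5648


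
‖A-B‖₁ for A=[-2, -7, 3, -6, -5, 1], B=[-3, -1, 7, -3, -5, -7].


d = |-2+ 3| + |-7+ 1| + |3-7| + |-6+ 3| + |-5+ 5| + |1+ 7|
  = 1 + 6 + 4 + 3 + 0 + 8
  = 22

22


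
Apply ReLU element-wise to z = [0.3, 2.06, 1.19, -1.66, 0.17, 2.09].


ReLU(0.3) = max(0, 0.3) = 0.3
ReLU(2.06) = max(0, 2.06) = 2.06
ReLU(1.19) = max(0, 1.19) = 1.19
ReLU(-1.66) = max(0, -1.66) = 0.0
ReLU(0.17) = max(0, 0.17) = 0.17
ReLU(2.09) = max(0, 2.09) = 2.09
result = [0.3, 2.06, 1.19, 0.0, 0.17, 2.09]

[0.3, 2.06, 1.19, 0.0, 0.17, 2.09]


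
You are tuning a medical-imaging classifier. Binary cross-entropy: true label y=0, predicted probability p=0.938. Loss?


BCE = -[y·ln(p) + (1-y)·ln(1-p)]
= -0 - 1·ln(1-0.938)
= -ln(0.062) = 2.7806

2.7806


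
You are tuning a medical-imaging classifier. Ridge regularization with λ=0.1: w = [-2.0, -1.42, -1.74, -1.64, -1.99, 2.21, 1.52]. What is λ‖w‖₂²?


‖w‖₂² = (-2.0)² + (-1.42)² + (-1.74)² + (-1.64)² + (-1.99)² + (2.21)² + (1.52)²
     = 4 + 2.0164 + 3.0276 + 2.6896 + 3.9601 + 4.8841 + 2.3104
     = 22.8882
λ·‖w‖₂² = 0.1·22.8882 = 2.28882

2.28882


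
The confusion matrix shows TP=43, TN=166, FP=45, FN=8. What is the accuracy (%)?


Accuracy = (TP+TN)/(TP+TN+FP+FN)
= (43+166)/(262)
= 209/262 = 79.77%

79.77%


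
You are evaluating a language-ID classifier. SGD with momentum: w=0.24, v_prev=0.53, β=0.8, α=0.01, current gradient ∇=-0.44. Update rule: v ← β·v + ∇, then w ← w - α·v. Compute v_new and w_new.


v_new = 0.8·0.53 - 0.44 = 0.424 - 0.44 = -0.016
w_new = 0.24 - 0.01·-0.016 = 0.24 + 0.00016 = 0.24016

v_new=-0.016, w_new=0.24016


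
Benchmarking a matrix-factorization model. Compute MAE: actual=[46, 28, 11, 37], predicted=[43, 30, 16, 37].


Absolute errors: |46-43|=3, |28-30|=2, |11-16|=5, |37-37|=0
Sum = 10
MAE = 10/4 = 5/2

5/2


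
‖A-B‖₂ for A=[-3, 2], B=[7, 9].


d = √((-3-7)² + (2-9)²)
  = √(100 + 49)
  = √149 = 12.2066

12.2066


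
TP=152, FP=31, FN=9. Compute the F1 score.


Precision = 152/183 = 0.8306
Recall = 152/161 = 0.9441
F1 = 2·P·R/(P+R) = 2·TP/(2·TP+FP+FN) = 304/(304+31+9) = 304/344 = 0.8837

0.8837


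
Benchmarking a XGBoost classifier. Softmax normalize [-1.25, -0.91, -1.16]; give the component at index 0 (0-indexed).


Exponentials: e^-1.25=0.2865, e^-0.91=0.4025, e^-1.16=0.3135
Sum = 1.0025
Softmax = [0.2858, 0.4015, 0.3127]
p[0] = 0.2865/1.0025 = 0.2858

0.2858


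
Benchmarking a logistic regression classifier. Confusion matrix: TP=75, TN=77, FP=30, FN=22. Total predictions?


Total = TP + TN + FP + FN
= 75 + 77 + 30 + 22
= 204
(Predicted positive: 105, predicted negative: 99)

204


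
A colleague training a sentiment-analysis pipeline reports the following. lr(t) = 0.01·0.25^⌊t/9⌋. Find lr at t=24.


n_drops = ⌊24/9⌋ = 2
lr = 0.01·0.25^2 = 0.01·0.0625 = 0.000625

0.000625


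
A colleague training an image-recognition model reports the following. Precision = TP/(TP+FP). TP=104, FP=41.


Precision = TP/(TP+FP)
= 104/(104+41)
= 104/145 = 71.72%

71.72%


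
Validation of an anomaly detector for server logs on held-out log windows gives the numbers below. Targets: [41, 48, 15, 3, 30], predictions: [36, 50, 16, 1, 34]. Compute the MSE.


Squared errors: (41-36)²=25, (48-50)²=4, (15-16)²=1, (3-1)²=4, (30-34)²=16
Sum = 50
MSE = 50/5 = 10

10


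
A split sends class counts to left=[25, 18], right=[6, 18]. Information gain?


Parent = [31, 36], H_parent = 0.996
H_left = 0.9808 (n=43), H_right = 0.8113 (n=24)
H_children = (43/67)·0.9808 + (24/67)·0.8113 = 0.9201
IG = 0.996 - 0.9201 = 0.0759

0.0759


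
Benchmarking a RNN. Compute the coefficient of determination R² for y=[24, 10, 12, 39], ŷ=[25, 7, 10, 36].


ȳ = 21.25
SS_res = Σ(y-ŷ)² = 23
SS_tot = Σ(y-ȳ)² = 534.75
R² = 1 - SS_res/SS_tot = 1 - 0.043 = 0.957

0.957


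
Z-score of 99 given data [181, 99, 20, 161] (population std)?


μ = 115.25, σ = 62.755
z = (99 - 115.25)/62.755 = -0.2589

-0.2589


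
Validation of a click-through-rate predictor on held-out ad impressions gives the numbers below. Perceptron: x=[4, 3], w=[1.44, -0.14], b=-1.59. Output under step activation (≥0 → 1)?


z = (4)·(1.44) + (3)·(-0.14) - 1.59
  = 3.75
step(z) = 1 (z≥0)

1


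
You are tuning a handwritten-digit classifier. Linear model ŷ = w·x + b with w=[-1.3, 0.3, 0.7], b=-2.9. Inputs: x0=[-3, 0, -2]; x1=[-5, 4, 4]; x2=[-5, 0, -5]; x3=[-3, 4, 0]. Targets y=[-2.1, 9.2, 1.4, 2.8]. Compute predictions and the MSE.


ŷ0 = (-1.3)·(-3) + (0.3)·(0) + (0.7)·(-2) - 2.9 = -0.4
ŷ1 = (-1.3)·(-5) + (0.3)·(4) + (0.7)·(4) - 2.9 = 7.6
ŷ2 = (-1.3)·(-5) + (0.3)·(0) + (0.7)·(-5) - 2.9 = 0.1
ŷ3 = (-1.3)·(-3) + (0.3)·(4) + (0.7)·(0) - 2.9 = 2.2
errors² = [2.89, 2.56, 1.69, 0.36]
MSE = 7.5000/4 = 1.875

1.875


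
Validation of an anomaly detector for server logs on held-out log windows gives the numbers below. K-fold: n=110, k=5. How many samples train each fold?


Fold size = 110/5 = 22
Training per fold = 110 - 22 = 88

88


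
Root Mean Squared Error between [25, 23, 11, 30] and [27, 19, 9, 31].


MSE = 25/4 = 6.25
RMSE = √(25/4) = 2.5

2.5


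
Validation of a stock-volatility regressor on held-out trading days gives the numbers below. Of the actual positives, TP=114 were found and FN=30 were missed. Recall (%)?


Recall = TP/(TP+FN)
= 114/(114+30)
= 114/144 = 79.17%

79.17%


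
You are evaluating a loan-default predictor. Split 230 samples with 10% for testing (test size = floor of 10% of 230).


Test = ⌊230·10/100⌋ = 23
Train = 230 - 23 = 207

Train: 207, Test: 23


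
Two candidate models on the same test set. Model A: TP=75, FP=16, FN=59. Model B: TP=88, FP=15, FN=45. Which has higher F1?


Model A: P=75/91=0.8242, R=75/134=0.5597, F1=2PR/(P+R)=2TP/(2TP+FP+FN)=150/225=0.6667
Model B: P=88/103=0.8544, R=88/133=0.6617, F1=2PR/(P+R)=2TP/(2TP+FP+FN)=176/236=0.7458
0.6667 < 0.7458 → Model B

Model B
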